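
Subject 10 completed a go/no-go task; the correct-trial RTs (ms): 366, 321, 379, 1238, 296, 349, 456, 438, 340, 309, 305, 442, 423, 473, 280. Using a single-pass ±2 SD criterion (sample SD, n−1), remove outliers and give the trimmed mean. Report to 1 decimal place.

n = 15, ΣRT = 6415, M = 427.667
Σ(x−M)² = 759525.33; s = √(759525.33/14) = 232.920
Cutoffs: 427.667 ± 2·232.920 → [-38.2, 893.5]
Outside: 1238 → excluded.
Retained (n=14): Σ = 5177, mean = 5177/14 = 369.786

369.8 ms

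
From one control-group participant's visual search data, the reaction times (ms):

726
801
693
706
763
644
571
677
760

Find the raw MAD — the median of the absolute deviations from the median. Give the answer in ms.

54 ms

Sorted: 571, 644, 677, 693, 706, 726, 760, 763, 801 → median = 706
|x − 706|: 20, 95, 13, 0, 57, 62, 135, 29, 54
Sorted deviations: 0, 13, 20, 29, 54, 57, 62, 95, 135 → MAD = 54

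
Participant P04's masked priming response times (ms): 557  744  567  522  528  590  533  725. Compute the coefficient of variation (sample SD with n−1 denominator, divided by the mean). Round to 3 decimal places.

0.149

n = 8, Σ = 4766, M = 595.7500
Σ(x−M)² = 55011.500; s = √(55011.500/7) = 88.6498
CV = 88.6498 / 595.7500 = 0.14880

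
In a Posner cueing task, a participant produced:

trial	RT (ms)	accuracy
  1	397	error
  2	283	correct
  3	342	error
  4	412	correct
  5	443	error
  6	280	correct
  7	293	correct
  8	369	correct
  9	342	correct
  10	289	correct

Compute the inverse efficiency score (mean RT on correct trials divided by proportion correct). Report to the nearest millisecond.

463 ms

Correct trials (n=7): 283, 412, 280, 293, 369, 342, 289
Mean correct RT = 2268/7 = 324.0000 ms
Proportion correct = 7/10
IES = 324.0000 / (7/10) = 462.857 ms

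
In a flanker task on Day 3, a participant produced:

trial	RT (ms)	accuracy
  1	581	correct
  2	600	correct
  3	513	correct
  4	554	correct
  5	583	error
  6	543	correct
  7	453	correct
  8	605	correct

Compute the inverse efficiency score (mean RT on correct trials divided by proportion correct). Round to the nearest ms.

Correct trials (n=7): 581, 600, 513, 554, 543, 453, 605
Mean correct RT = 3849/7 = 549.8571 ms
Proportion correct = 7/8
IES = 549.8571 / (7/8) = 628.408 ms

628 ms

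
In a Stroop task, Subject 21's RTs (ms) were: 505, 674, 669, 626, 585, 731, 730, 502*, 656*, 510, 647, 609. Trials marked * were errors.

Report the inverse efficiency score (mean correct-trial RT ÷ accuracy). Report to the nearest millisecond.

Correct trials (n=10): 505, 674, 669, 626, 585, 731, 730, 510, 647, 609
Mean correct RT = 6286/10 = 628.6000 ms
Proportion correct = 10/12
IES = 628.6000 / (10/12) = 754.320 ms

754 ms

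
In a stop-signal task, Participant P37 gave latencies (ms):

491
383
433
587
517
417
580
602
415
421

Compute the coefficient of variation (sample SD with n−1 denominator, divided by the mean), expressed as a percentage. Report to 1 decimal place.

17.0%

n = 10, Σ = 4846, M = 484.6000
Σ(x−M)² = 60904.400; s = √(60904.400/9) = 82.2627
CV = 82.2627 / 484.6000 = 0.16975 = 16.975%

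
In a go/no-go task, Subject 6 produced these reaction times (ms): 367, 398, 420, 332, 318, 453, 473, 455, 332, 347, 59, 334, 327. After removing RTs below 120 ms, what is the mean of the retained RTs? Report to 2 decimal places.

379.67 ms

Excluded: 59
Retained (n=12): Σ = 4556
Mean = 4556/12 = 379.6667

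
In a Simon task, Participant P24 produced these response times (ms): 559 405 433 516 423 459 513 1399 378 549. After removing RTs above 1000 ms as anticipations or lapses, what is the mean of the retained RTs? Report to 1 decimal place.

470.6 ms

Excluded: 1399
Retained (n=9): Σ = 4235
Mean = 4235/9 = 470.5556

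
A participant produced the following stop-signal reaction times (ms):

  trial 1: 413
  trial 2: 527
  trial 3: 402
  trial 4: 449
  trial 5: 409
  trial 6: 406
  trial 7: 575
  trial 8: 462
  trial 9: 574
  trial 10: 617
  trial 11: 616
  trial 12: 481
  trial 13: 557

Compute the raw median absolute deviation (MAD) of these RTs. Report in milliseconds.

Sorted: 402, 406, 409, 413, 449, 462, 481, 527, 557, 574, 575, 616, 617 → median = 481
|x − 481|: 68, 46, 79, 32, 72, 75, 94, 19, 93, 136, 135, 0, 76
Sorted deviations: 0, 19, 32, 46, 68, 72, 75, 76, 79, 93, 94, 135, 136 → MAD = 75

75 ms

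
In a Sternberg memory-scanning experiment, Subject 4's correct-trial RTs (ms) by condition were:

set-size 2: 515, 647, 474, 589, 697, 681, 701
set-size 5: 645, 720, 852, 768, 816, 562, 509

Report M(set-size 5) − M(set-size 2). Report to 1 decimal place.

81.1 ms

M(set-size 2) = 4304/7 = 614.857
M(set-size 5) = 4872/7 = 696.000
Difference = 696.000 − 614.857 = 81.143 ms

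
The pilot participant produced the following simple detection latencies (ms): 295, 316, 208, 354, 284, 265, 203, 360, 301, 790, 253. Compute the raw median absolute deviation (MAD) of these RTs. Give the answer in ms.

42 ms

Sorted: 203, 208, 253, 265, 284, 295, 301, 316, 354, 360, 790 → median = 295
|x − 295|: 0, 21, 87, 59, 11, 30, 92, 65, 6, 495, 42
Sorted deviations: 0, 6, 11, 21, 30, 42, 59, 65, 87, 92, 495 → MAD = 42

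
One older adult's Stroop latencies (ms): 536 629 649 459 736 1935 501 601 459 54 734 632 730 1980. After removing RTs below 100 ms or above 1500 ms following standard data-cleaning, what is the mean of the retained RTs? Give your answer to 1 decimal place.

606.0 ms

Excluded: 54, 1935, 1980
Retained (n=11): Σ = 6666
Mean = 6666/11 = 606.0000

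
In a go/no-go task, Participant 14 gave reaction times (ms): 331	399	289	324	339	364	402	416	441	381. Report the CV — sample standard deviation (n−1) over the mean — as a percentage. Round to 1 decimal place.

12.9%

n = 10, Σ = 3686, M = 368.6000
Σ(x−M)² = 20318.400; s = √(20318.400/9) = 47.5142
CV = 47.5142 / 368.6000 = 0.12890 = 12.890%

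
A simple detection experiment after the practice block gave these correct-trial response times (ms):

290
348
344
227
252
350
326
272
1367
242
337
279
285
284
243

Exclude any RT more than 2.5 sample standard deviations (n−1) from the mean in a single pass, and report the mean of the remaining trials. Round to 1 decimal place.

n = 15, ΣRT = 5446, M = 363.067
Σ(x−M)² = 1103664.93; s = √(1103664.93/14) = 280.773
Cutoffs: 363.067 ± 2.5·280.773 → [-338.9, 1065.0]
Outside: 1367 → excluded.
Retained (n=14): Σ = 4079, mean = 4079/14 = 291.357

291.4 ms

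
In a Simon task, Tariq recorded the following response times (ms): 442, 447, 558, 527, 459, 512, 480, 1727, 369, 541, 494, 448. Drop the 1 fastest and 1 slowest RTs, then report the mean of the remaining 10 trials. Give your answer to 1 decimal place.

Sorted: 369, 442, 447, 448, 459, 480, 494, 512, 527, 541, 558, 1727
Drop lowest 1 (369) and highest 1 (1727)
Remaining (n=10): Σ = 4908, mean = 4908/10 = 490.800

490.8 ms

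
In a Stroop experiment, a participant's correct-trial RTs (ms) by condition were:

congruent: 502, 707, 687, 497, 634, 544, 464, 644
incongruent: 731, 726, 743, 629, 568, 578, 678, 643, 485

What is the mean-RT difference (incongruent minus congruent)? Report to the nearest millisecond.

57 ms

M(congruent) = 4679/8 = 584.875
M(incongruent) = 5781/9 = 642.333
Difference = 642.333 − 584.875 = 57.458 ms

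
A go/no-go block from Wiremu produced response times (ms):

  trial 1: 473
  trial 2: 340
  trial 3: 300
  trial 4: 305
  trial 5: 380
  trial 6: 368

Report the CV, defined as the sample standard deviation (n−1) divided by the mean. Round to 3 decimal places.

0.176

n = 6, Σ = 2166, M = 361.0000
Σ(x−M)² = 20252.000; s = √(20252.000/5) = 63.6428
CV = 63.6428 / 361.0000 = 0.17630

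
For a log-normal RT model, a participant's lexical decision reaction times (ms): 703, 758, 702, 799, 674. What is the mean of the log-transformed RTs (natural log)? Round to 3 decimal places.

6.587

ln(RT): 6.5554, 6.6307, 6.5539, 6.6834, 6.5132
Σ ln(RT) = 32.9366
Mean = 32.9366/5 = 6.58731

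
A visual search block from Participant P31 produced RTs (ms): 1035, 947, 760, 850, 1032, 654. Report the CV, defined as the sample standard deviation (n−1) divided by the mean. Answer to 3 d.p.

n = 6, Σ = 5278, M = 879.6667
Σ(x−M)² = 117993.333; s = √(117993.333/5) = 153.6186
CV = 153.6186 / 879.6667 = 0.17463

0.175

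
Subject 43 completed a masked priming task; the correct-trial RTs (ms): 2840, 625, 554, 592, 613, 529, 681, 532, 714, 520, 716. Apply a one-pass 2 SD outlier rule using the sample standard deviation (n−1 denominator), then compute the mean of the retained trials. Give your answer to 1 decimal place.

n = 11, ΣRT = 8916, M = 810.545
Σ(x−M)² = 4582028.73; s = √(4582028.73/10) = 676.907
Cutoffs: 810.545 ± 2·676.907 → [-543.3, 2164.4]
Outside: 2840 → excluded.
Retained (n=10): Σ = 6076, mean = 6076/10 = 607.600

607.6 ms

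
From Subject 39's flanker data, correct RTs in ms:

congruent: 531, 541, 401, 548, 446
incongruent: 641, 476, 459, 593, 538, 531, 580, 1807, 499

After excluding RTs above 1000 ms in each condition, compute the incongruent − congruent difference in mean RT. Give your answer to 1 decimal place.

46.2 ms

incongruent: exclude 1807
M(congruent) = 2467/5 = 493.400
M(incongruent) = 4317/8 = 539.625
Difference = 539.625 − 493.400 = 46.225 ms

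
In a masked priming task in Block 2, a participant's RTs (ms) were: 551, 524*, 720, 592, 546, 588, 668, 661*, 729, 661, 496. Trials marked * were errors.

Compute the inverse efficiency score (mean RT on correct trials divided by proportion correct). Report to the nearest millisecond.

754 ms

Correct trials (n=9): 551, 720, 592, 546, 588, 668, 729, 661, 496
Mean correct RT = 5551/9 = 616.7778 ms
Proportion correct = 9/11
IES = 616.7778 / (9/11) = 753.840 ms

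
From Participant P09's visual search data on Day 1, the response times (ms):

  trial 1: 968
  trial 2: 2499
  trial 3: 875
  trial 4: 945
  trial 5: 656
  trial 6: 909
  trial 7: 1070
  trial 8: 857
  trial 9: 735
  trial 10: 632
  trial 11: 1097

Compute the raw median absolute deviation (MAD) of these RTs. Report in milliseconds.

161 ms

Sorted: 632, 656, 735, 857, 875, 909, 945, 968, 1070, 1097, 2499 → median = 909
|x − 909|: 59, 1590, 34, 36, 253, 0, 161, 52, 174, 277, 188
Sorted deviations: 0, 34, 36, 52, 59, 161, 174, 188, 253, 277, 1590 → MAD = 161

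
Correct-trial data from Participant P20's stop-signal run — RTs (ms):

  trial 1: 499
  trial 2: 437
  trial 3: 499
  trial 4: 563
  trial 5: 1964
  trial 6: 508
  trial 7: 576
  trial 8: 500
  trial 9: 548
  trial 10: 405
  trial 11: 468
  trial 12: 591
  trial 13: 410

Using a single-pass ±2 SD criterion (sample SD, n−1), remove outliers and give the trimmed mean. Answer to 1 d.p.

n = 13, ΣRT = 7968, M = 612.923
Σ(x−M)² = 2020038.92; s = √(2020038.92/12) = 410.288
Cutoffs: 612.923 ± 2·410.288 → [-207.7, 1433.5]
Outside: 1964 → excluded.
Retained (n=12): Σ = 6004, mean = 6004/12 = 500.333

500.3 ms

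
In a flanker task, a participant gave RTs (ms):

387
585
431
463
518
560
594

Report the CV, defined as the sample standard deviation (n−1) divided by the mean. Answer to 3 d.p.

n = 7, Σ = 3538, M = 505.4286
Σ(x−M)² = 38677.714; s = √(38677.714/6) = 80.2888
CV = 80.2888 / 505.4286 = 0.15885

0.159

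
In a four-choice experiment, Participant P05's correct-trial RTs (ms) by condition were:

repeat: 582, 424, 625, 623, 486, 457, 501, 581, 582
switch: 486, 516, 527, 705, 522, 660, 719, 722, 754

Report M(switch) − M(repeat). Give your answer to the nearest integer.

M(repeat) = 4861/9 = 540.111
M(switch) = 5611/9 = 623.444
Difference = 623.444 − 540.111 = 83.333 ms

83 ms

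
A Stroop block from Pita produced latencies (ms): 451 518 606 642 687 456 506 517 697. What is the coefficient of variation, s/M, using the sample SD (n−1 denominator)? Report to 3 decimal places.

0.169

n = 9, Σ = 5080, M = 564.4444
Σ(x−M)² = 72786.222; s = √(72786.222/8) = 95.3849
CV = 95.3849 / 564.4444 = 0.16899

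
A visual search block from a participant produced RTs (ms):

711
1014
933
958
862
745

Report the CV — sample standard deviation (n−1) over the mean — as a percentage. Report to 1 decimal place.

13.9%

n = 6, Σ = 5223, M = 870.5000
Σ(x−M)² = 73417.500; s = √(73417.500/5) = 121.1755
CV = 121.1755 / 870.5000 = 0.13920 = 13.920%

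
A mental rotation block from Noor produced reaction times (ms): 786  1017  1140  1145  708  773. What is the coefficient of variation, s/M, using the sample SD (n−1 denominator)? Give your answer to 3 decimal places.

n = 6, Σ = 5569, M = 928.1667
Σ(x−M)² = 192542.833; s = √(192542.833/5) = 196.2360
CV = 196.2360 / 928.1667 = 0.21142

0.211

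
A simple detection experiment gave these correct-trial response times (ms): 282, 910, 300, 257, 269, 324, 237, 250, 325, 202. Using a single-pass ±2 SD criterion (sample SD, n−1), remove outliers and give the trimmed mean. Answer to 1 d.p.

271.8 ms

n = 10, ΣRT = 3356, M = 335.600
Σ(x−M)² = 379834.40; s = √(379834.40/9) = 205.436
Cutoffs: 335.600 ± 2·205.436 → [-75.3, 746.5]
Outside: 910 → excluded.
Retained (n=9): Σ = 2446, mean = 2446/9 = 271.778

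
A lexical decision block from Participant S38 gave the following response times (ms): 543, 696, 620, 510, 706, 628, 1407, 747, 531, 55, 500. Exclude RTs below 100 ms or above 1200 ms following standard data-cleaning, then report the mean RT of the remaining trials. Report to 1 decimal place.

609.0 ms

Excluded: 55, 1407
Retained (n=9): Σ = 5481
Mean = 5481/9 = 609.0000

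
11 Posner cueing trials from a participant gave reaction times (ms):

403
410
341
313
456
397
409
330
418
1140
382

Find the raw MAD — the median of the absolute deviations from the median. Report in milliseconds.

21 ms

Sorted: 313, 330, 341, 382, 397, 403, 409, 410, 418, 456, 1140 → median = 403
|x − 403|: 0, 7, 62, 90, 53, 6, 6, 73, 15, 737, 21
Sorted deviations: 0, 6, 6, 7, 15, 21, 53, 62, 73, 90, 737 → MAD = 21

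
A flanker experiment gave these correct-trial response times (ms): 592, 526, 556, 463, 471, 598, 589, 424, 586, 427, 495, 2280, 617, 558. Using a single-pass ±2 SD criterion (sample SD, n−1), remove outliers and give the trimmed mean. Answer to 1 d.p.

530.9 ms

n = 14, ΣRT = 9182, M = 655.857
Σ(x−M)² = 2895909.71; s = √(2895909.71/13) = 471.977
Cutoffs: 655.857 ± 2·471.977 → [-288.1, 1599.8]
Outside: 2280 → excluded.
Retained (n=13): Σ = 6902, mean = 6902/13 = 530.923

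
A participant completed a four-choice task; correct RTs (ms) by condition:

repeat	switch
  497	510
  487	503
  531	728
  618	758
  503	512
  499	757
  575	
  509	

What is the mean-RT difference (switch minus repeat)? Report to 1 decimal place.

100.6 ms

M(repeat) = 4219/8 = 527.375
M(switch) = 3768/6 = 628.000
Difference = 628.000 − 527.375 = 100.625 ms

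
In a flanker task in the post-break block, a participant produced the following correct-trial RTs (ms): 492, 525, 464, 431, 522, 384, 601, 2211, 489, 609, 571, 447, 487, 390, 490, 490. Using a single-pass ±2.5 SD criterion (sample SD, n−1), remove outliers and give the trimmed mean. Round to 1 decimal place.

492.8 ms

n = 16, ΣRT = 9603, M = 600.188
Σ(x−M)² = 2830128.44; s = √(2830128.44/15) = 434.368
Cutoffs: 600.188 ± 2.5·434.368 → [-485.7, 1686.1]
Outside: 2211 → excluded.
Retained (n=15): Σ = 7392, mean = 7392/15 = 492.800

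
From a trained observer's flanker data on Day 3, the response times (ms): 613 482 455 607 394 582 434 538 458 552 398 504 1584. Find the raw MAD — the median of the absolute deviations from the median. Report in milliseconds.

70 ms

Sorted: 394, 398, 434, 455, 458, 482, 504, 538, 552, 582, 607, 613, 1584 → median = 504
|x − 504|: 109, 22, 49, 103, 110, 78, 70, 34, 46, 48, 106, 0, 1080
Sorted deviations: 0, 22, 34, 46, 48, 49, 70, 78, 103, 106, 109, 110, 1080 → MAD = 70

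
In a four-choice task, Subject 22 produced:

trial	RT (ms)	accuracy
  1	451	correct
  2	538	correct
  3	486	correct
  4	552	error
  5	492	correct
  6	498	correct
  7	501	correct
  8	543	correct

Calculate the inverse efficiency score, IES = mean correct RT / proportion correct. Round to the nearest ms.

573 ms

Correct trials (n=7): 451, 538, 486, 492, 498, 501, 543
Mean correct RT = 3509/7 = 501.2857 ms
Proportion correct = 7/8
IES = 501.2857 / (7/8) = 572.898 ms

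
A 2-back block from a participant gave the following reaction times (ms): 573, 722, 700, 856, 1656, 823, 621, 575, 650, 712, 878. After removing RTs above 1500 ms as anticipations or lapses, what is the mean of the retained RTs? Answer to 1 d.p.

711.0 ms

Excluded: 1656
Retained (n=10): Σ = 7110
Mean = 7110/10 = 711.0000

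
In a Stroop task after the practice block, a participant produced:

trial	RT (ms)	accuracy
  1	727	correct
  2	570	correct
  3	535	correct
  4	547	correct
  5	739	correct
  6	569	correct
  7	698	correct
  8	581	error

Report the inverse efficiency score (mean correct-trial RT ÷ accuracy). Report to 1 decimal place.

715.9 ms

Correct trials (n=7): 727, 570, 535, 547, 739, 569, 698
Mean correct RT = 4385/7 = 626.4286 ms
Proportion correct = 7/8
IES = 626.4286 / (7/8) = 715.918 ms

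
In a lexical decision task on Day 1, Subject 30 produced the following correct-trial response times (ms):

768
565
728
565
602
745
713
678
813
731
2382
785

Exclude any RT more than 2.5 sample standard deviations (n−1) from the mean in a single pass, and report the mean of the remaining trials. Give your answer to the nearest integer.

699 ms

n = 12, ΣRT = 10075, M = 839.583
Σ(x−M)² = 2670416.92; s = √(2670416.92/11) = 492.712
Cutoffs: 839.583 ± 2.5·492.712 → [-392.2, 2071.4]
Outside: 2382 → excluded.
Retained (n=11): Σ = 7693, mean = 7693/11 = 699.364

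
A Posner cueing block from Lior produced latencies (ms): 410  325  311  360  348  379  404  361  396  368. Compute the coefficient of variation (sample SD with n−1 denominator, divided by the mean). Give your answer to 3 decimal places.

0.089

n = 10, Σ = 3662, M = 366.2000
Σ(x−M)² = 9543.600; s = √(9543.600/9) = 32.5638
CV = 32.5638 / 366.2000 = 0.08892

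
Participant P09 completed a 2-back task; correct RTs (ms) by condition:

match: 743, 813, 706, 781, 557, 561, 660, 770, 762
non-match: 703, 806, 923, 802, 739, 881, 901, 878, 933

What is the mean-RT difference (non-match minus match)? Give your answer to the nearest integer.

M(match) = 6353/9 = 705.889
M(non-match) = 7566/9 = 840.667
Difference = 840.667 − 705.889 = 134.778 ms

135 ms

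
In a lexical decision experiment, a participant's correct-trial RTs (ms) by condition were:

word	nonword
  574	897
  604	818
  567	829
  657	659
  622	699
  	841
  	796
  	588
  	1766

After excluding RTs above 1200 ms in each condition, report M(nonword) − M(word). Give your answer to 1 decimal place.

nonword: exclude 1766
M(word) = 3024/5 = 604.800
M(nonword) = 6127/8 = 765.875
Difference = 765.875 − 604.800 = 161.075 ms

161.1 ms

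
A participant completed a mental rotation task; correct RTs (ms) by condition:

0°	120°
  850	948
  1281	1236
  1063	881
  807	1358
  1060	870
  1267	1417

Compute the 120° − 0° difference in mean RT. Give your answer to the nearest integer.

64 ms

M(0°) = 6328/6 = 1054.667
M(120°) = 6710/6 = 1118.333
Difference = 1118.333 − 1054.667 = 63.667 ms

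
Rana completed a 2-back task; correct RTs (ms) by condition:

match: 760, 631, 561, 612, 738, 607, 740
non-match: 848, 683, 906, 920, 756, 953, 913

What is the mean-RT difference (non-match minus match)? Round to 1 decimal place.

M(match) = 4649/7 = 664.143
M(non-match) = 5979/7 = 854.143
Difference = 854.143 − 664.143 = 190.000 ms

190.0 ms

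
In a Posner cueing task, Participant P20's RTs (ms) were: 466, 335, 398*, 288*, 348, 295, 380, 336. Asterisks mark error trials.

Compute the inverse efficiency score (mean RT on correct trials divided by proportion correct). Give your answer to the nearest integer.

480 ms

Correct trials (n=6): 466, 335, 348, 295, 380, 336
Mean correct RT = 2160/6 = 360.0000 ms
Proportion correct = 6/8
IES = 360.0000 / (6/8) = 480.000 ms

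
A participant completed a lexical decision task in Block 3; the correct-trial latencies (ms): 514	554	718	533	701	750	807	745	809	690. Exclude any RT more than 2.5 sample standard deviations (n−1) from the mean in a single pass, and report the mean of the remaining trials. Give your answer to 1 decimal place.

682.1 ms

n = 10, ΣRT = 6821, M = 682.100
Σ(x−M)² = 108876.90; s = √(108876.90/9) = 109.988
Cutoffs: 682.100 ± 2.5·109.988 → [407.1, 957.1]
No RTs fall outside the cutoffs; all 10 retained. Mean = 6821/10 = 682.100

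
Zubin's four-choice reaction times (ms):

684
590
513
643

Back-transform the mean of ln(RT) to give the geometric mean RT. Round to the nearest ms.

ln(RT): 6.5280, 6.3801, 6.2403, 6.4661
Mean ln(RT) = 25.6145/4 = 6.40363
Geometric mean = exp(6.40363) = 604.03 ms

604 ms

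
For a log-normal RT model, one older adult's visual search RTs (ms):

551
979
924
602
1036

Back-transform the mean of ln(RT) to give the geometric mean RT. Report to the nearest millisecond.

ln(RT): 6.3117, 6.8865, 6.8287, 6.4003, 6.9431
Mean ln(RT) = 33.3704/5 = 6.67407
Geometric mean = exp(6.67407) = 791.61 ms

792 ms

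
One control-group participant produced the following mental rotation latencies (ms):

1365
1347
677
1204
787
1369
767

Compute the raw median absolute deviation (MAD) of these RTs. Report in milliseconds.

165 ms

Sorted: 677, 767, 787, 1204, 1347, 1365, 1369 → median = 1204
|x − 1204|: 161, 143, 527, 0, 417, 165, 437
Sorted deviations: 0, 143, 161, 165, 417, 437, 527 → MAD = 165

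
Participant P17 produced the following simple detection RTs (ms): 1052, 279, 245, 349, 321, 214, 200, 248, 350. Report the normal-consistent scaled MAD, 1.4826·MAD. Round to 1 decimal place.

96.4 ms

Sorted: 200, 214, 245, 248, 279, 321, 349, 350, 1052 → median = 279
|x − 279| sorted: 0, 31, 34, 42, 65, 70, 71, 79, 773 → MAD = 65
Robust SD ≈ 1.4826 × 65 = 96.369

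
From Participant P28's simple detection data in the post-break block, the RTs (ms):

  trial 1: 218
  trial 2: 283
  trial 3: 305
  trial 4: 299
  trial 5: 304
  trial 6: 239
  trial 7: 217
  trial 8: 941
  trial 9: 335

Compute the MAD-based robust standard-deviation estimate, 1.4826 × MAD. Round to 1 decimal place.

53.4 ms

Sorted: 217, 218, 239, 283, 299, 304, 305, 335, 941 → median = 299
|x − 299| sorted: 0, 5, 6, 16, 36, 60, 81, 82, 642 → MAD = 36
Robust SD ≈ 1.4826 × 36 = 53.374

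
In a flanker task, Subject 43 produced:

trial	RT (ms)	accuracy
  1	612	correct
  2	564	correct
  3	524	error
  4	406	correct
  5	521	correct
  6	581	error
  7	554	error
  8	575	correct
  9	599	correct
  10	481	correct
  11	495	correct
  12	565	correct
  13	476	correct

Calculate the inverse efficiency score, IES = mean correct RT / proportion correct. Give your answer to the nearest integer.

Correct trials (n=10): 612, 564, 406, 521, 575, 599, 481, 495, 565, 476
Mean correct RT = 5294/10 = 529.4000 ms
Proportion correct = 10/13
IES = 529.4000 / (10/13) = 688.220 ms

688 ms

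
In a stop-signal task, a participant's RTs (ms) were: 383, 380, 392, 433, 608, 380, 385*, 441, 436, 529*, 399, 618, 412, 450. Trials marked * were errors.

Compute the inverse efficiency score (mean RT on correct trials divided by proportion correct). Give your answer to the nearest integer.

Correct trials (n=12): 383, 380, 392, 433, 608, 380, 441, 436, 399, 618, 412, 450
Mean correct RT = 5332/12 = 444.3333 ms
Proportion correct = 12/14
IES = 444.3333 / (12/14) = 518.389 ms

518 ms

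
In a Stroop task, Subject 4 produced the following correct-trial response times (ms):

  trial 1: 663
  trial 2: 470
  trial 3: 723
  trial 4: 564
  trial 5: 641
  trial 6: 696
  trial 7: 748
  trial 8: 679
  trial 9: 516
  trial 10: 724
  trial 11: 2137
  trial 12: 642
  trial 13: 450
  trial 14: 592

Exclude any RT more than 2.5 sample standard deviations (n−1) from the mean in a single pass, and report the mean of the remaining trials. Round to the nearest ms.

n = 14, ΣRT = 10245, M = 731.786
Σ(x−M)² = 2242320.36; s = √(2242320.36/13) = 415.315
Cutoffs: 731.786 ± 2.5·415.315 → [-306.5, 1770.1]
Outside: 2137 → excluded.
Retained (n=13): Σ = 8108, mean = 8108/13 = 623.692

624 ms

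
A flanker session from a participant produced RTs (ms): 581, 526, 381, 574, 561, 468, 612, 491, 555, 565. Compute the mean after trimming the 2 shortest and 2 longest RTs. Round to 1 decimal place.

Sorted: 381, 468, 491, 526, 555, 561, 565, 574, 581, 612
Drop lowest 2 (381, 468) and highest 2 (581, 612)
Remaining (n=6): Σ = 3272, mean = 3272/6 = 545.333

545.3 ms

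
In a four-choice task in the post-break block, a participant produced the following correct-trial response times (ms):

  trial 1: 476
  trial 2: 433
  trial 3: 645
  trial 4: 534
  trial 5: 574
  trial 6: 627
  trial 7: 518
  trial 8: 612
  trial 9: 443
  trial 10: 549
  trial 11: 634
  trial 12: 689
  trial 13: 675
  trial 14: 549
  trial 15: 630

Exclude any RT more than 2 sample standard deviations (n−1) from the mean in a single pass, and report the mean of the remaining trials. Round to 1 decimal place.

572.5 ms

n = 15, ΣRT = 8588, M = 572.533
Σ(x−M)² = 92055.73; s = √(92055.73/14) = 81.089
Cutoffs: 572.533 ± 2·81.089 → [410.4, 734.7]
No RTs fall outside the cutoffs; all 15 retained. Mean = 8588/15 = 572.533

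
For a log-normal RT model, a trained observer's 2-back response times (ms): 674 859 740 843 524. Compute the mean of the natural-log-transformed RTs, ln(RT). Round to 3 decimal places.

6.575

ln(RT): 6.5132, 6.7558, 6.6067, 6.7370, 6.2615
Σ ln(RT) = 32.8741
Mean = 32.8741/5 = 6.57482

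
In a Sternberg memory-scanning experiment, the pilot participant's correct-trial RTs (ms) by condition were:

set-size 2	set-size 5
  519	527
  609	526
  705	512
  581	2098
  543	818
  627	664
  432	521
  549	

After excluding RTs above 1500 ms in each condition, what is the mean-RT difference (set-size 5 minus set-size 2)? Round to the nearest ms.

set-size 5: exclude 2098
M(set-size 2) = 4565/8 = 570.625
M(set-size 5) = 3568/6 = 594.667
Difference = 594.667 − 570.625 = 24.042 ms

24 ms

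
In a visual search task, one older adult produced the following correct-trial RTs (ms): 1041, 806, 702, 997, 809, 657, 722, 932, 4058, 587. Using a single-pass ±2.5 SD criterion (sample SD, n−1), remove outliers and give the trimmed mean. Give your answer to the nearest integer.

806 ms

n = 10, ΣRT = 11311, M = 1131.100
Σ(x−M)² = 9714228.90; s = √(9714228.90/9) = 1038.922
Cutoffs: 1131.100 ± 2.5·1038.922 → [-1466.2, 3728.4]
Outside: 4058 → excluded.
Retained (n=9): Σ = 7253, mean = 7253/9 = 805.889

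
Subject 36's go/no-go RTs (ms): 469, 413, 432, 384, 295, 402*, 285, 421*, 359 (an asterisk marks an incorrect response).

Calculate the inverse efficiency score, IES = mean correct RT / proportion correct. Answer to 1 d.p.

Correct trials (n=7): 469, 413, 432, 384, 295, 285, 359
Mean correct RT = 2637/7 = 376.7143 ms
Proportion correct = 7/9
IES = 376.7143 / (7/9) = 484.347 ms

484.3 ms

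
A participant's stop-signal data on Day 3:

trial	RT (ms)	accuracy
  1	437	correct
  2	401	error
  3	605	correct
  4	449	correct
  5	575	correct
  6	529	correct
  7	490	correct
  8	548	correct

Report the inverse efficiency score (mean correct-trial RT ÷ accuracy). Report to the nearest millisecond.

Correct trials (n=7): 437, 605, 449, 575, 529, 490, 548
Mean correct RT = 3633/7 = 519.0000 ms
Proportion correct = 7/8
IES = 519.0000 / (7/8) = 593.143 ms

593 ms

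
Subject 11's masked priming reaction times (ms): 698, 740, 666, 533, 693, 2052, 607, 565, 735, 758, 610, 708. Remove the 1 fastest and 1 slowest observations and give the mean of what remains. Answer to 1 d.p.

678.0 ms

Sorted: 533, 565, 607, 610, 666, 693, 698, 708, 735, 740, 758, 2052
Drop lowest 1 (533) and highest 1 (2052)
Remaining (n=10): Σ = 6780, mean = 6780/10 = 678.000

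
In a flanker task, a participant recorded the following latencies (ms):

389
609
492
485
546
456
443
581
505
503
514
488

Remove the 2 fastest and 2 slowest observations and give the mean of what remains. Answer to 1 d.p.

Sorted: 389, 443, 456, 485, 488, 492, 503, 505, 514, 546, 581, 609
Drop lowest 2 (389, 443) and highest 2 (581, 609)
Remaining (n=8): Σ = 3989, mean = 3989/8 = 498.625

498.6 ms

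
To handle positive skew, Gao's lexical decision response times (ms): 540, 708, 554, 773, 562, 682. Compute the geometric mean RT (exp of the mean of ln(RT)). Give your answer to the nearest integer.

ln(RT): 6.2916, 6.5624, 6.3172, 6.6503, 6.3315, 6.5250
Mean ln(RT) = 38.6780/6 = 6.44633
Geometric mean = exp(6.44633) = 630.39 ms

630 ms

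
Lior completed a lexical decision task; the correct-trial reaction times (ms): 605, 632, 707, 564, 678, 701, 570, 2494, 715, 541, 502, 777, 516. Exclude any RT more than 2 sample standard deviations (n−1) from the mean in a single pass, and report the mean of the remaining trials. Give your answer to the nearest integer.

626 ms

n = 13, ΣRT = 10002, M = 769.385
Σ(x−M)² = 3309925.08; s = √(3309925.08/12) = 525.192
Cutoffs: 769.385 ± 2·525.192 → [-281.0, 1819.8]
Outside: 2494 → excluded.
Retained (n=12): Σ = 7508, mean = 7508/12 = 625.667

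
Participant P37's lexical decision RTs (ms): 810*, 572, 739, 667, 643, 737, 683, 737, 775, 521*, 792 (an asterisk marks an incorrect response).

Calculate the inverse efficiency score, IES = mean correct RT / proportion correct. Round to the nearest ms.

862 ms

Correct trials (n=9): 572, 739, 667, 643, 737, 683, 737, 775, 792
Mean correct RT = 6345/9 = 705.0000 ms
Proportion correct = 9/11
IES = 705.0000 / (9/11) = 861.667 ms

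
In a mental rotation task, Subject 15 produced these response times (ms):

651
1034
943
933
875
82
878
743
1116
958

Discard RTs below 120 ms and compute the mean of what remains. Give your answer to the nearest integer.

Excluded: 82
Retained (n=9): Σ = 8131
Mean = 8131/9 = 903.4444

903 ms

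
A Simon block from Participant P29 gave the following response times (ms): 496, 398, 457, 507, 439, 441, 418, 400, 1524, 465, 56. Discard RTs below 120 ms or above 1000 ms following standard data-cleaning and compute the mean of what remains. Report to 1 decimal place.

Excluded: 56, 1524
Retained (n=9): Σ = 4021
Mean = 4021/9 = 446.7778

446.8 ms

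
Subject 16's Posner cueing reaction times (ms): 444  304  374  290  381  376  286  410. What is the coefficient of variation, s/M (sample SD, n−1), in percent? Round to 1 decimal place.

16.3%

n = 8, Σ = 2865, M = 358.1250
Σ(x−M)² = 23932.875; s = √(23932.875/7) = 58.4721
CV = 58.4721 / 358.1250 = 0.16327 = 16.327%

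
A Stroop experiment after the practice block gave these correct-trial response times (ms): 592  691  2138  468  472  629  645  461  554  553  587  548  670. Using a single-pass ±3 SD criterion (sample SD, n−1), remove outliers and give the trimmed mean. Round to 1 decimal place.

n = 13, ΣRT = 9008, M = 692.923
Σ(x−M)² = 2329630.92; s = √(2329630.92/12) = 440.609
Cutoffs: 692.923 ± 3·440.609 → [-628.9, 2014.7]
Outside: 2138 → excluded.
Retained (n=12): Σ = 6870, mean = 6870/12 = 572.500

572.5 ms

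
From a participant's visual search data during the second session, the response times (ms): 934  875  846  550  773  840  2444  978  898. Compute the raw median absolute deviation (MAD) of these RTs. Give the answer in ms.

59 ms

Sorted: 550, 773, 840, 846, 875, 898, 934, 978, 2444 → median = 875
|x − 875|: 59, 0, 29, 325, 102, 35, 1569, 103, 23
Sorted deviations: 0, 23, 29, 35, 59, 102, 103, 325, 1569 → MAD = 59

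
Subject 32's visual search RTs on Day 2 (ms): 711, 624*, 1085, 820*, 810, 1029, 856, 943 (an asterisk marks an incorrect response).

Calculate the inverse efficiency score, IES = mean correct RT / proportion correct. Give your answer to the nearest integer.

1208 ms

Correct trials (n=6): 711, 1085, 810, 1029, 856, 943
Mean correct RT = 5434/6 = 905.6667 ms
Proportion correct = 6/8
IES = 905.6667 / (6/8) = 1207.556 ms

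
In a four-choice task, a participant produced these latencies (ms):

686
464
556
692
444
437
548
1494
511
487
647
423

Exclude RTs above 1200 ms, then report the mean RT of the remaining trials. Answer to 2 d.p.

535.91 ms

Excluded: 1494
Retained (n=11): Σ = 5895
Mean = 5895/11 = 535.9091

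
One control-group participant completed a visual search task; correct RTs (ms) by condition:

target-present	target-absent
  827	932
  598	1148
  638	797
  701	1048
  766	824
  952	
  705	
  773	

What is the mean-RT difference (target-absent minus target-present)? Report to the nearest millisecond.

205 ms

M(target-present) = 5960/8 = 745.000
M(target-absent) = 4749/5 = 949.800
Difference = 949.800 − 745.000 = 204.800 ms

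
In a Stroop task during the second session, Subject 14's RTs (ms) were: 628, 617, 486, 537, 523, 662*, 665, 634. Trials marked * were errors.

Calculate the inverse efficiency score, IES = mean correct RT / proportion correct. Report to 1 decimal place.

667.8 ms

Correct trials (n=7): 628, 617, 486, 537, 523, 665, 634
Mean correct RT = 4090/7 = 584.2857 ms
Proportion correct = 7/8
IES = 584.2857 / (7/8) = 667.755 ms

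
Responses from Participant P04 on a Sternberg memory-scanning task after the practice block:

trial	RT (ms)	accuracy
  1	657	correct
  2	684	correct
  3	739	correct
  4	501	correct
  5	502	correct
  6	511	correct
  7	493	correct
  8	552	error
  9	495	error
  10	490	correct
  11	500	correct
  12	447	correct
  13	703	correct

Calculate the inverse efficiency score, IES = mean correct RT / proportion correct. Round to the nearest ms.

669 ms

Correct trials (n=11): 657, 684, 739, 501, 502, 511, 493, 490, 500, 447, 703
Mean correct RT = 6227/11 = 566.0909 ms
Proportion correct = 11/13
IES = 566.0909 / (11/13) = 669.017 ms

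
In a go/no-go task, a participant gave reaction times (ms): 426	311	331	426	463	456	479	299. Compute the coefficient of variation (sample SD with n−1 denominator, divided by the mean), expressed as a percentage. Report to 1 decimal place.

18.4%

n = 8, Σ = 3191, M = 398.8750
Σ(x−M)² = 37570.875; s = √(37570.875/7) = 73.2616
CV = 73.2616 / 398.8750 = 0.18367 = 18.367%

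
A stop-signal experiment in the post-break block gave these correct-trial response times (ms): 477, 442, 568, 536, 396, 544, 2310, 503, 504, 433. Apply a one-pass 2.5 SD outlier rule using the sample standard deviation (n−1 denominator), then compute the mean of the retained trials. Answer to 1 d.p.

489.2 ms

n = 10, ΣRT = 6713, M = 671.300
Σ(x−M)² = 3009742.10; s = √(3009742.10/9) = 578.287
Cutoffs: 671.300 ± 2.5·578.287 → [-774.4, 2117.0]
Outside: 2310 → excluded.
Retained (n=9): Σ = 4403, mean = 4403/9 = 489.222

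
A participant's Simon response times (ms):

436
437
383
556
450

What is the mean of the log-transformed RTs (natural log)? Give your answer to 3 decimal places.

6.107

ln(RT): 6.0776, 6.0799, 5.9480, 6.3208, 6.1092
Σ ln(RT) = 30.5356
Mean = 30.5356/5 = 6.10713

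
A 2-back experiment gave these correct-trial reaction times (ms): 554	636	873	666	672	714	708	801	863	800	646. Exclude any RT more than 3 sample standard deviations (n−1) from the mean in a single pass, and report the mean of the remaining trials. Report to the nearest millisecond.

721 ms

n = 11, ΣRT = 7933, M = 721.182
Σ(x−M)² = 102291.64; s = √(102291.64/10) = 101.139
Cutoffs: 721.182 ± 3·101.139 → [417.8, 1024.6]
No RTs fall outside the cutoffs; all 11 retained. Mean = 7933/11 = 721.182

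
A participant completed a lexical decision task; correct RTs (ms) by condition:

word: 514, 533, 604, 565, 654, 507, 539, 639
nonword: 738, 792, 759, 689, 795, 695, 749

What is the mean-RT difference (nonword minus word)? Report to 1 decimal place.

175.9 ms

M(word) = 4555/8 = 569.375
M(nonword) = 5217/7 = 745.286
Difference = 745.286 − 569.375 = 175.911 ms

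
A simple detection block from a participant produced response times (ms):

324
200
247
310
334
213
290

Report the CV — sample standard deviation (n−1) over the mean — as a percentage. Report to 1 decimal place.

19.8%

n = 7, Σ = 1918, M = 274.0000
Σ(x−M)² = 17578.000; s = √(17578.000/6) = 54.1264
CV = 54.1264 / 274.0000 = 0.19754 = 19.754%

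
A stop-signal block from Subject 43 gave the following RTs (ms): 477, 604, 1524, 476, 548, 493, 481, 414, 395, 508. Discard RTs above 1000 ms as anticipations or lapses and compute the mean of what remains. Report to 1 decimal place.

Excluded: 1524
Retained (n=9): Σ = 4396
Mean = 4396/9 = 488.4444

488.4 ms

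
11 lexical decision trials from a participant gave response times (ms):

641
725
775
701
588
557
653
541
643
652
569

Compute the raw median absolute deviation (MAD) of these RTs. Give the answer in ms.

58 ms

Sorted: 541, 557, 569, 588, 641, 643, 652, 653, 701, 725, 775 → median = 643
|x − 643|: 2, 82, 132, 58, 55, 86, 10, 102, 0, 9, 74
Sorted deviations: 0, 2, 9, 10, 55, 58, 74, 82, 86, 102, 132 → MAD = 58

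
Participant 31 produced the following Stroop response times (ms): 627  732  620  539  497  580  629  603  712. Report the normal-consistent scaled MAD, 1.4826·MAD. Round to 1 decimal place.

Sorted: 497, 539, 580, 603, 620, 627, 629, 712, 732 → median = 620
|x − 620| sorted: 0, 7, 9, 17, 40, 81, 92, 112, 123 → MAD = 40
Robust SD ≈ 1.4826 × 40 = 59.304

59.3 ms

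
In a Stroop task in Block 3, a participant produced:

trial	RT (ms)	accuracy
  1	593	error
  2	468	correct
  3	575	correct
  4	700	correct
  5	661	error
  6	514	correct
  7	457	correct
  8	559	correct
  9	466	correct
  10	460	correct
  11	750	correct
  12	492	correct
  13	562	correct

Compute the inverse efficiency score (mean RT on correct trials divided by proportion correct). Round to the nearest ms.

Correct trials (n=11): 468, 575, 700, 514, 457, 559, 466, 460, 750, 492, 562
Mean correct RT = 6003/11 = 545.7273 ms
Proportion correct = 11/13
IES = 545.7273 / (11/13) = 644.950 ms

645 ms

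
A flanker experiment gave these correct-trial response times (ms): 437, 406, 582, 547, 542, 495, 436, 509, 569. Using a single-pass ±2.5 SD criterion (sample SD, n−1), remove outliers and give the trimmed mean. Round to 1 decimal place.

502.6 ms

n = 9, ΣRT = 4523, M = 502.556
Σ(x−M)² = 32406.22; s = √(32406.22/8) = 63.646
Cutoffs: 502.556 ± 2.5·63.646 → [343.4, 661.7]
No RTs fall outside the cutoffs; all 9 retained. Mean = 4523/9 = 502.556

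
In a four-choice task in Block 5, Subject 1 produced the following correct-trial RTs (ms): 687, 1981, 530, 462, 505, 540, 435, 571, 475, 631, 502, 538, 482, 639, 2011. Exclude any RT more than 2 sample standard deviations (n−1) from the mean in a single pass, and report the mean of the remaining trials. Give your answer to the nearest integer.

538 ms

n = 15, ΣRT = 10989, M = 732.600
Σ(x−M)² = 3752023.60; s = √(3752023.60/14) = 517.689
Cutoffs: 732.600 ± 2·517.689 → [-302.8, 1768.0]
Outside: 1981, 2011 → excluded.
Retained (n=13): Σ = 6997, mean = 6997/13 = 538.231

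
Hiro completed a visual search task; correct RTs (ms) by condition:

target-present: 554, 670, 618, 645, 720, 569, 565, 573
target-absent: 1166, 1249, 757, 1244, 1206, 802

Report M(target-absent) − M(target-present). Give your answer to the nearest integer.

M(target-present) = 4914/8 = 614.250
M(target-absent) = 6424/6 = 1070.667
Difference = 1070.667 − 614.250 = 456.417 ms

456 ms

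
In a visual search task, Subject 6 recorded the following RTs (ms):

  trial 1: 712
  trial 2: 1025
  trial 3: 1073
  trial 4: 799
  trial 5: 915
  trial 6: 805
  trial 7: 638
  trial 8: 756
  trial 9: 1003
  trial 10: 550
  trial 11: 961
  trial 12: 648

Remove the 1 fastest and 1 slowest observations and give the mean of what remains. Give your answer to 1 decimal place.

Sorted: 550, 638, 648, 712, 756, 799, 805, 915, 961, 1003, 1025, 1073
Drop lowest 1 (550) and highest 1 (1073)
Remaining (n=10): Σ = 8262, mean = 8262/10 = 826.200

826.2 ms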